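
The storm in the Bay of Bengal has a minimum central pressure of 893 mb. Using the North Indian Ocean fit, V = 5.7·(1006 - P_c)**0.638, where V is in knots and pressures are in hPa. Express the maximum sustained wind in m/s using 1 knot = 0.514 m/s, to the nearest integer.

ΔP = 1006 − 893 = 113 mb.
V ≈ 5.7 × 113^0.638 = 5.7 × 20.411 ≈ 116.343 kt.
116.343 × 0.514 ≈ 59.80 m/s → 60 m/s.

60 m/s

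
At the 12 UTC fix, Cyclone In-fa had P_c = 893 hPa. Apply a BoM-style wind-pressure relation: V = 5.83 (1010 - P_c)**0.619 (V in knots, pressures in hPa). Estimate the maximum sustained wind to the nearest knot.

111 kt

ΔP = 1010 − 893 = 117 hPa.
117^0.619 ≈ 19.064.
V ≈ 5.83 × 19.064 ≈ 111.1 kt.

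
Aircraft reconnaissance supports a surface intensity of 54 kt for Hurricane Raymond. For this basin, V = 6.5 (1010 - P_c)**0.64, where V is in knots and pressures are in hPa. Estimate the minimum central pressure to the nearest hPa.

983 hPa

ΔP = (V / 6.5)^(1/0.64) = (54/6.5)^1.562.
54/6.5 = 8.308; 8.308^1.562 ≈ 27.33 hPa.
P_c = 1010 − 27.33 = 982.67 ≈ 983 hPa.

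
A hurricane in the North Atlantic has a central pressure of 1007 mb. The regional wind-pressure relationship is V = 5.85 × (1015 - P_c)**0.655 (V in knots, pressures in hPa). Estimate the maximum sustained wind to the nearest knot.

ΔP = 1015 − 1007 = 8 mb.
8^0.655 ≈ 3.904.
V ≈ 5.85 × 3.904 ≈ 22.8 kt.

23 kt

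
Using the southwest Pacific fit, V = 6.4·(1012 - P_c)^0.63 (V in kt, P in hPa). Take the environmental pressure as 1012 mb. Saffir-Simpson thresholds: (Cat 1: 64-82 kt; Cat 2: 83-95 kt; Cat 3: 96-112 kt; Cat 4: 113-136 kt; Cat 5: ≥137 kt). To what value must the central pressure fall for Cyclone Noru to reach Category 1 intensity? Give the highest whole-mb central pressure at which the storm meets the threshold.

Category 1 begins at V = 64 kt.
Required ΔP = (64/6.4)^(1/0.63) = 10.000^1.587 ≈ 38.66 mb.
P_c ≤ 1012 − 38.66 = 973.34, so the highest integer P_c is 973 mb.

973 mb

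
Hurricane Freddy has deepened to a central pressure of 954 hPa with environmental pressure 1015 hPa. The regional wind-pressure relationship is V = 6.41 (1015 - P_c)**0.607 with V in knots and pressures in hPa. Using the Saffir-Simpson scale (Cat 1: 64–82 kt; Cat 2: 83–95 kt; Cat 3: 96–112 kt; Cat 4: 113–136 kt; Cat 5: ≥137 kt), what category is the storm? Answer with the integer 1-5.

1

ΔP = 1015 − 954 = 61 hPa.
V ≈ 6.41 × 61^0.607 = 6.41 × 12.13 ≈ 78 kt.
78 kt falls in the Category 1 band.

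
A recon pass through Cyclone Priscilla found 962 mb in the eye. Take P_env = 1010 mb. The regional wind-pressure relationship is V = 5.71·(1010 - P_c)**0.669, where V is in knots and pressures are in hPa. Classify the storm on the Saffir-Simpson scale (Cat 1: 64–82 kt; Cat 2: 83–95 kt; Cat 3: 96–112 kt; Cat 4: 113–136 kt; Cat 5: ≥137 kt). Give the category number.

ΔP = 1010 − 962 = 48 mb.
V ≈ 5.71 × 48^0.669 = 5.71 × 13.33 ≈ 76 kt.
76 kt falls in the Category 1 band.

1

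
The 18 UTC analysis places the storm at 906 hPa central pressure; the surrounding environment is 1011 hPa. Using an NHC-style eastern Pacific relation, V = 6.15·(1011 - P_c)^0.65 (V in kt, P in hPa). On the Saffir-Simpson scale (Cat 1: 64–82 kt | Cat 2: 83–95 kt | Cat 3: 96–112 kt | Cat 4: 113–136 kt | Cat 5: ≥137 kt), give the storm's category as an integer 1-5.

ΔP = 1011 − 906 = 105 hPa.
V ≈ 6.15 × 105^0.65 = 6.15 × 20.60 ≈ 127 kt.
127 kt falls in the Category 4 band.

4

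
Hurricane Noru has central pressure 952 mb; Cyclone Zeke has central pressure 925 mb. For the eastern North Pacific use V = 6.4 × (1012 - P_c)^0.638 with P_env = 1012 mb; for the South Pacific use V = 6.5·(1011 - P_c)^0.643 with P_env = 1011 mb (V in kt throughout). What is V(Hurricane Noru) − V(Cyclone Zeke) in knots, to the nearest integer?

-27 kt

Hurricane Noru: ΔP = 60; V ≈ 6.4 × 60^0.638 ≈ 87.22 kt.
Cyclone Zeke: ΔP = 86; V ≈ 6.5 × 86^0.643 ≈ 113.97 kt.
Difference ≈ 87.22 − 113.97 = -26.75 → -27 kt.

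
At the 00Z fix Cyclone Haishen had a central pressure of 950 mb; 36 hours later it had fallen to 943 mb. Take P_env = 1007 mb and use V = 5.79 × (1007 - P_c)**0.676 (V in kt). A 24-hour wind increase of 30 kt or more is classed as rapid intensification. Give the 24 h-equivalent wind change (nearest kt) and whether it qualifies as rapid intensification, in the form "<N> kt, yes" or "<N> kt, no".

5 kt, no

V₁: ΔP = 57, V ≈ 5.79 × 57^0.676 ≈ 89.05 kt.
V₂: ΔP = 64, V ≈ 5.79 × 64^0.676 ≈ 96.31 kt.
ΔV over 36 h = 7.26 kt → 24 h equivalent = 7.26 × 24/36 ≈ 4.84 kt.
5 kt < 30 kt ⇒ not rapid intensification.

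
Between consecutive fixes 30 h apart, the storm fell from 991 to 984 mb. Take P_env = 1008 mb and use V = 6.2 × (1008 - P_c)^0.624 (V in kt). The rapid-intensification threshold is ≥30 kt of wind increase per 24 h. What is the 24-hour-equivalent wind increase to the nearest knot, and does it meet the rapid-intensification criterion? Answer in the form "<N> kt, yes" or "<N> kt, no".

7 kt, no

V₁: ΔP = 17, V ≈ 6.2 × 17^0.624 ≈ 36.32 kt.
V₂: ΔP = 24, V ≈ 6.2 × 24^0.624 ≈ 45.04 kt.
ΔV over 30 h = 8.72 kt → 24 h equivalent = 8.72 × 24/30 ≈ 6.98 kt.
7 kt < 30 kt ⇒ not rapid intensification.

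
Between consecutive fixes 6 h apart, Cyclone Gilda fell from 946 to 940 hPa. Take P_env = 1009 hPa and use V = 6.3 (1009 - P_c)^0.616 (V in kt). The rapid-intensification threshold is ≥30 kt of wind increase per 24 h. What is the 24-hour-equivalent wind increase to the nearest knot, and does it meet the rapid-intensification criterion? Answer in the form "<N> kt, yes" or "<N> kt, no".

19 kt, no

V₁: ΔP = 63, V ≈ 6.3 × 63^0.616 ≈ 80.86 kt.
V₂: ΔP = 69, V ≈ 6.3 × 69^0.616 ≈ 85.52 kt.
ΔV over 6 h = 4.66 kt → 24 h equivalent = 4.66 × 24/6 ≈ 18.64 kt.
19 kt < 30 kt ⇒ not rapid intensification.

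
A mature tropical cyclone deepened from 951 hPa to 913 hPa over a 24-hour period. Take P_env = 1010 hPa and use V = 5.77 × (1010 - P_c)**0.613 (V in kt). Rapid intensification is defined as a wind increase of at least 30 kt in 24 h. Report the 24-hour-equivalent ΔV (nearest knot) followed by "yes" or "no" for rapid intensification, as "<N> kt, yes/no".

25 kt, no

V₁: ΔP = 59, V ≈ 5.77 × 59^0.613 ≈ 70.26 kt.
V₂: ΔP = 97, V ≈ 5.77 × 97^0.613 ≈ 95.29 kt.
ΔV over 24 h = 25.03 kt → 24 h equivalent = 25.03 × 24/24 ≈ 25.03 kt.
25 kt < 30 kt ⇒ not rapid intensification.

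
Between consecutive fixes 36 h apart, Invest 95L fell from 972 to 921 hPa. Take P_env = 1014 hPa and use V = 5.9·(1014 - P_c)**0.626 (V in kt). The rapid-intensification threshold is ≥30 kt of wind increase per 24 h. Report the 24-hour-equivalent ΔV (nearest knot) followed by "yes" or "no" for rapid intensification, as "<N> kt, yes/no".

26 kt, no

V₁: ΔP = 42, V ≈ 5.9 × 42^0.626 ≈ 61.24 kt.
V₂: ΔP = 93, V ≈ 5.9 × 93^0.626 ≈ 100.72 kt.
ΔV over 36 h = 39.48 kt → 24 h equivalent = 39.48 × 24/36 ≈ 26.32 kt.
26 kt < 30 kt ⇒ not rapid intensification.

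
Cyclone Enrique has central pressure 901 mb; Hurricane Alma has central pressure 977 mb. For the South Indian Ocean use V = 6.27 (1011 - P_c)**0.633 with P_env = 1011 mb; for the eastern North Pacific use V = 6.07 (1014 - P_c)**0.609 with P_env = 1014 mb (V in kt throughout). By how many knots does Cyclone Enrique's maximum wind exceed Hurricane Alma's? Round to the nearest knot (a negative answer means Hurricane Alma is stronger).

Cyclone Enrique: ΔP = 110; V ≈ 6.27 × 110^0.633 ≈ 122.88 kt.
Hurricane Alma: ΔP = 37; V ≈ 6.07 × 37^0.609 ≈ 54.73 kt.
Difference ≈ 122.88 − 54.73 = 68.15 → 68 kt.

68 kt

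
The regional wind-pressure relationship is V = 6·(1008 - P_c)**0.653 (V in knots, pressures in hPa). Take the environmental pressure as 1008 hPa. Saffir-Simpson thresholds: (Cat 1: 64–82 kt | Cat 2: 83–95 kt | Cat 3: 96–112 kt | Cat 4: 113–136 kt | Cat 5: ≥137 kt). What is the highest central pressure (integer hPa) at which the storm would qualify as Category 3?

Category 3 begins at V = 96 kt.
Required ΔP = (96/6)^(1/0.653) = 16.000^1.531 ≈ 69.82 hPa.
P_c ≤ 1008 − 69.82 = 938.18, so the highest integer P_c is 938 hPa.

938 hPa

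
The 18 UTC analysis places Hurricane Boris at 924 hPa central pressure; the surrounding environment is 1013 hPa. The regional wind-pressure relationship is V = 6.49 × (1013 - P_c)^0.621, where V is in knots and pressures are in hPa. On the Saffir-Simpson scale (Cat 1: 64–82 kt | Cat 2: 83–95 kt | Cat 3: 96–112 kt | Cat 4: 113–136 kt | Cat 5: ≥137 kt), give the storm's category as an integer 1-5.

ΔP = 1013 − 924 = 89 hPa.
V ≈ 6.49 × 89^0.621 = 6.49 × 16.24 ≈ 105 kt.
105 kt falls in the Category 3 band.

3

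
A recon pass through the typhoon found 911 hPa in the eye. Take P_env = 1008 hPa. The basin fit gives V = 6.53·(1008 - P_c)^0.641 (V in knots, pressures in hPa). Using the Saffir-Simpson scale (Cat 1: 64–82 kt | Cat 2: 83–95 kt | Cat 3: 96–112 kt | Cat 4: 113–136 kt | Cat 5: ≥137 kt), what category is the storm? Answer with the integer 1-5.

ΔP = 1008 − 911 = 97 hPa.
V ≈ 6.53 × 97^0.641 = 6.53 × 18.77 ≈ 123 kt.
123 kt falls in the Category 4 band.

4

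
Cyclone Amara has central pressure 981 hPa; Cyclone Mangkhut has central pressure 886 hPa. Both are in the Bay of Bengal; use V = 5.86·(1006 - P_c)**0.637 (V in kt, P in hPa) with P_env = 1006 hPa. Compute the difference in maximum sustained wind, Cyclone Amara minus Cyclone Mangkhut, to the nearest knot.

Cyclone Amara: ΔP = 25; V ≈ 5.86 × 25^0.637 ≈ 45.54 kt.
Cyclone Mangkhut: ΔP = 120; V ≈ 5.86 × 120^0.637 ≈ 123.69 kt.
Difference ≈ 45.54 − 123.69 = -78.15 → -78 kt.

-78 kt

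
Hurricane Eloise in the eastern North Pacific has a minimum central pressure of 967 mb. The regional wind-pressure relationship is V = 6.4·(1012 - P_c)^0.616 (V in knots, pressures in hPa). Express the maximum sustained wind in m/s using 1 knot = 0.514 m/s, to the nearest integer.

ΔP = 1012 − 967 = 45 mb.
V ≈ 6.4 × 45^0.616 = 6.4 × 10.432 ≈ 66.767 kt.
66.767 × 0.514 ≈ 34.32 m/s → 34 m/s.

34 m/s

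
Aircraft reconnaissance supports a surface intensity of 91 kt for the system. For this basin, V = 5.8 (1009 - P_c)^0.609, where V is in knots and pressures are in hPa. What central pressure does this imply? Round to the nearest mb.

ΔP = (V / 5.8)^(1/0.609) = (91/5.8)^1.642.
91/5.8 = 15.690; 15.690^1.642 ≈ 91.88 mb.
P_c = 1009 − 91.88 = 917.12 ≈ 917 mb.

917 mb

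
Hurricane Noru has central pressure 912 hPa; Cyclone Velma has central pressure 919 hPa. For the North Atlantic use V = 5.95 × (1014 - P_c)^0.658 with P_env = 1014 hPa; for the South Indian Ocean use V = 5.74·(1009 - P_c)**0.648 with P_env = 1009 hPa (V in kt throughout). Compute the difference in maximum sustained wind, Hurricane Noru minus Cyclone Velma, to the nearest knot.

Hurricane Noru: ΔP = 102; V ≈ 5.95 × 102^0.658 ≈ 124.79 kt.
Cyclone Velma: ΔP = 90; V ≈ 5.74 × 90^0.648 ≈ 105.99 kt.
Difference ≈ 124.79 − 105.99 = 18.80 → 19 kt.

19 kt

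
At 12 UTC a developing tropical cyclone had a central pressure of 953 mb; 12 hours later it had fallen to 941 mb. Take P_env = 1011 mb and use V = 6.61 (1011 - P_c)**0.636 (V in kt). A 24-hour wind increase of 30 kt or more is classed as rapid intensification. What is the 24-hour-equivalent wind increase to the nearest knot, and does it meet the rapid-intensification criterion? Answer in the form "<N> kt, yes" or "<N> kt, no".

V₁: ΔP = 58, V ≈ 6.61 × 58^0.636 ≈ 87.45 kt.
V₂: ΔP = 70, V ≈ 6.61 × 70^0.636 ≈ 98.56 kt.
ΔV over 12 h = 11.11 kt → 24 h equivalent = 11.11 × 24/12 ≈ 22.22 kt.
22 kt < 30 kt ⇒ not rapid intensification.

22 kt, no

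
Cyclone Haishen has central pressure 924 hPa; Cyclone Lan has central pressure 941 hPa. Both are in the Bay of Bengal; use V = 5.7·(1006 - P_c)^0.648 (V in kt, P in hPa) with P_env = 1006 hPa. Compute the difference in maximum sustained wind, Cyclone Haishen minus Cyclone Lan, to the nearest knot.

Cyclone Haishen: ΔP = 82; V ≈ 5.7 × 82^0.648 ≈ 99.09 kt.
Cyclone Lan: ΔP = 65; V ≈ 5.7 × 65^0.648 ≈ 85.24 kt.
Difference ≈ 99.09 − 85.24 = 13.85 → 14 kt.

14 kt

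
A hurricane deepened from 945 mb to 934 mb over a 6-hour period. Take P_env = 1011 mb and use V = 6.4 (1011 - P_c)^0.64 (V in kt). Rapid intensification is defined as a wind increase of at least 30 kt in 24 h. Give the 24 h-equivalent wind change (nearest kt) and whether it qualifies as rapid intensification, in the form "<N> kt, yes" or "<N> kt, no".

V₁: ΔP = 66, V ≈ 6.4 × 66^0.64 ≈ 93.47 kt.
V₂: ΔP = 77, V ≈ 6.4 × 77^0.64 ≈ 103.17 kt.
ΔV over 6 h = 9.70 kt → 24 h equivalent = 9.70 × 24/6 ≈ 38.80 kt.
39 kt ≥ 30 kt ⇒ rapid intensification.

39 kt, yes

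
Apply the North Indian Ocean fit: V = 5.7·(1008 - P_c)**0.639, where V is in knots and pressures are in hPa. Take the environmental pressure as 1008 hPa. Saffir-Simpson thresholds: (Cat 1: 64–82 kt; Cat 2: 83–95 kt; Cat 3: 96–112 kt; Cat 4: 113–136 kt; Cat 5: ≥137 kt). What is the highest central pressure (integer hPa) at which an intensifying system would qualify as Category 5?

Category 5 begins at V = 137 kt.
Required ΔP = (137/5.7)^(1/0.639) = 24.035^1.565 ≈ 144.86 hPa.
P_c ≤ 1008 − 144.86 = 863.14, so the highest integer P_c is 863 hPa.

863 hPa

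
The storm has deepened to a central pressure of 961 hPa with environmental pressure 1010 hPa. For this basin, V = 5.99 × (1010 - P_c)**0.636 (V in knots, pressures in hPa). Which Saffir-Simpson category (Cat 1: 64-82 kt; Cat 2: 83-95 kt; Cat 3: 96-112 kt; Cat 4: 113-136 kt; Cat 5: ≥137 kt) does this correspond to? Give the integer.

ΔP = 1010 − 961 = 49 hPa.
V ≈ 5.99 × 49^0.636 = 5.99 × 11.88 ≈ 71 kt.
71 kt falls in the Category 1 band.

1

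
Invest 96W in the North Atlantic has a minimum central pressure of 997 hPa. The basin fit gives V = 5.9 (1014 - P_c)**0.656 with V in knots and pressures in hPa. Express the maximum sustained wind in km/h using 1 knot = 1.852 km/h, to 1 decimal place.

70.1 km/h

ΔP = 1014 − 997 = 17 hPa.
V ≈ 5.9 × 17^0.656 = 5.9 × 6.415 ≈ 37.847 kt.
37.847 × 1.852 ≈ 70.09 km/h → 70.1 km/h.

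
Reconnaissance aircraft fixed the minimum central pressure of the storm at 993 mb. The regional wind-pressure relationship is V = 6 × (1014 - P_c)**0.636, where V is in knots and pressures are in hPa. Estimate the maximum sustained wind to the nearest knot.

ΔP = 1014 − 993 = 21 mb.
21^0.636 ≈ 6.933.
V ≈ 6 × 6.933 ≈ 41.6 kt.

42 kt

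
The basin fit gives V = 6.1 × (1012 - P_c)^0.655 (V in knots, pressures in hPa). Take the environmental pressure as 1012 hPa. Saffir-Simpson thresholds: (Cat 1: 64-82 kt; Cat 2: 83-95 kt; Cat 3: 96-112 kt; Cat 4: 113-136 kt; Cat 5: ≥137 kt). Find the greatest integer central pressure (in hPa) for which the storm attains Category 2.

958 hPa

Category 2 begins at V = 83 kt.
Required ΔP = (83/6.1)^(1/0.655) = 13.607^1.527 ≈ 53.82 hPa.
P_c ≤ 1012 − 53.82 = 958.18, so the highest integer P_c is 958 hPa.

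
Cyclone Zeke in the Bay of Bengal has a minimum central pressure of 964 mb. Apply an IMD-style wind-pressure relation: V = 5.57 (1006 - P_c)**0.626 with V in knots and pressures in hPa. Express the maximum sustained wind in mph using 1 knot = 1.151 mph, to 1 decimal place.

66.5 mph

ΔP = 1006 − 964 = 42 mb.
V ≈ 5.57 × 42^0.626 = 5.57 × 10.379 ≈ 57.811 kt.
57.811 × 1.151 ≈ 66.54 mph → 66.5 mph.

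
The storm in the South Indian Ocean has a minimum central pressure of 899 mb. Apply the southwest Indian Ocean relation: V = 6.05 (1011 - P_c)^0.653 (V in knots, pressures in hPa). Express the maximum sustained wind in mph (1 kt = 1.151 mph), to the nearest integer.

ΔP = 1011 − 899 = 112 mb.
V ≈ 6.05 × 112^0.653 = 6.05 × 21.784 ≈ 131.794 kt.
131.794 × 1.151 ≈ 151.69 mph → 152 mph.

152 mph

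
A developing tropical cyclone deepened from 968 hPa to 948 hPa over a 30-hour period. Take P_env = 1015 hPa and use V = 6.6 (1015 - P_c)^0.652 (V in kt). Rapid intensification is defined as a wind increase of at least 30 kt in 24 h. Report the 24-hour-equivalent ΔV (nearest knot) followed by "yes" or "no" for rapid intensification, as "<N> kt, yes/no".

V₁: ΔP = 47, V ≈ 6.6 × 47^0.652 ≈ 81.24 kt.
V₂: ΔP = 67, V ≈ 6.6 × 67^0.652 ≈ 102.36 kt.
ΔV over 30 h = 21.12 kt → 24 h equivalent = 21.12 × 24/30 ≈ 16.90 kt.
17 kt < 30 kt ⇒ not rapid intensification.

17 kt, no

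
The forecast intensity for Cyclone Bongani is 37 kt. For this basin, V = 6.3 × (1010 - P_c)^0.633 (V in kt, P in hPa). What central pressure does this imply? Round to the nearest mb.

ΔP = (V / 6.3)^(1/0.633) = (37/6.3)^1.580.
37/6.3 = 5.873; 5.873^1.580 ≈ 16.39 mb.
P_c = 1010 − 16.39 = 993.61 ≈ 994 mb.

994 mb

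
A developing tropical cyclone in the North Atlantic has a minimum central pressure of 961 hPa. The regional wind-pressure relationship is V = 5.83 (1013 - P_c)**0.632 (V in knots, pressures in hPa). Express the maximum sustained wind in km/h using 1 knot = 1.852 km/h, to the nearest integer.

ΔP = 1013 − 961 = 52 hPa.
V ≈ 5.83 × 52^0.632 = 5.83 × 12.148 ≈ 70.824 kt.
70.824 × 1.852 ≈ 131.17 km/h → 131 km/h.

131 km/h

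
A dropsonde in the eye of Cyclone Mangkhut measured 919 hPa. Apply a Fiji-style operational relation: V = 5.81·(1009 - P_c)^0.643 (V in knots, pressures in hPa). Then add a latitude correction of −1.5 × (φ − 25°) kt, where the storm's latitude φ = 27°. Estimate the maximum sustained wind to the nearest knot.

102 kt

ΔP = 1009 − 919 = 90 hPa.
90^0.643 ≈ 18.054.
V ≈ 5.81 × 18.054 ≈ 104.9 kt.
Latitude correction: −1.5 × (27 − 25) = -3 kt.
Corrected V ≈ 101.9 kt → 102 kt.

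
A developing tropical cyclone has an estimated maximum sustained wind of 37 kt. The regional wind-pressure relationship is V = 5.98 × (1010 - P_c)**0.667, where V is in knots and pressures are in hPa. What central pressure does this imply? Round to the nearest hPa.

995 hPa

ΔP = (V / 5.98)^(1/0.667) = (37/5.98)^1.499.
37/5.98 = 6.187; 6.187^1.499 ≈ 15.37 hPa.
P_c = 1010 − 15.37 = 994.63 ≈ 995 hPa.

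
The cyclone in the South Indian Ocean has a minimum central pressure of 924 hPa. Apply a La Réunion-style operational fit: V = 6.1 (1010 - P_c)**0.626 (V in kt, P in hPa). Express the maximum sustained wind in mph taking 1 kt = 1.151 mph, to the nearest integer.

ΔP = 1010 − 924 = 86 hPa.
V ≈ 6.1 × 86^0.626 = 6.1 × 16.255 ≈ 99.158 kt.
99.158 × 1.151 ≈ 114.13 mph → 114 mph.

114 mph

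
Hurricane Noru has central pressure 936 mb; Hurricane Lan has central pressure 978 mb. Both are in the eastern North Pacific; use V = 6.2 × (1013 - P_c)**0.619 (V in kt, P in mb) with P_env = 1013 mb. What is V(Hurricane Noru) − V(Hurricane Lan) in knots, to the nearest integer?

Hurricane Noru: ΔP = 77; V ≈ 6.2 × 77^0.619 ≈ 91.23 kt.
Hurricane Lan: ΔP = 35; V ≈ 6.2 × 35^0.619 ≈ 56.00 kt.
Difference ≈ 91.23 − 56.00 = 35.23 → 35 kt.

35 kt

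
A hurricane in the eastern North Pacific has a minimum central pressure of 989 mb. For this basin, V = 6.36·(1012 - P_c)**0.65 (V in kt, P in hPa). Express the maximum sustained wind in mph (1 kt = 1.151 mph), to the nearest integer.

56 mph

ΔP = 1012 − 989 = 23 mb.
V ≈ 6.36 × 23^0.65 = 6.36 × 7.676 ≈ 48.818 kt.
48.818 × 1.151 ≈ 56.19 mph → 56 mph.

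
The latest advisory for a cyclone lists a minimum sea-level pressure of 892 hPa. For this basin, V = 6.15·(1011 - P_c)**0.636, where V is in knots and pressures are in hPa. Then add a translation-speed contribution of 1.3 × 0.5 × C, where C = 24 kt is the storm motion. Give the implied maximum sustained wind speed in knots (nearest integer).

144 kt

ΔP = 1011 − 892 = 119 hPa.
119^0.636 ≈ 20.895.
V ≈ 6.15 × 20.895 ≈ 128.5 kt.
Translation term: 1.3 × 0.5 × 24 = 15.6 kt.
Corrected V ≈ 144.1 kt → 144 kt.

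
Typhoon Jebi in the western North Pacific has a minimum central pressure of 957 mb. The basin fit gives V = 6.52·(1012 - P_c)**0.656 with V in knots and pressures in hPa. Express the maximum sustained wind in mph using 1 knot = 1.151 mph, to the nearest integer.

ΔP = 1012 − 957 = 55 mb.
V ≈ 6.52 × 55^0.656 = 6.52 × 13.857 ≈ 90.349 kt.
90.349 × 1.151 ≈ 103.99 mph → 104 mph.

104 mph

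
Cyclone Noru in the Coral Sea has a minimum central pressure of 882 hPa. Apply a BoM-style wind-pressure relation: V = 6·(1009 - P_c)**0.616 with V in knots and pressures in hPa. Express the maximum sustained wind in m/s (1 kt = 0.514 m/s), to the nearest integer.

61 m/s

ΔP = 1009 − 882 = 127 hPa.
V ≈ 6 × 127^0.616 = 6 × 19.767 ≈ 118.603 kt.
118.603 × 0.514 ≈ 60.96 m/s → 61 m/s.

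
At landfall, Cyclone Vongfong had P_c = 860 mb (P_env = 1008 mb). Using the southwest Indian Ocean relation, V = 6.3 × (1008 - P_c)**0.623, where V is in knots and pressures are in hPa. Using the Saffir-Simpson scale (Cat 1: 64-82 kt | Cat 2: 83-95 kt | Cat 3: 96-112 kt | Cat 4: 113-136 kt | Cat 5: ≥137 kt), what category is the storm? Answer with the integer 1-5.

5

ΔP = 1008 − 860 = 148 mb.
V ≈ 6.3 × 148^0.623 = 6.3 × 22.49 ≈ 142 kt.
142 kt falls in the Category 5 band.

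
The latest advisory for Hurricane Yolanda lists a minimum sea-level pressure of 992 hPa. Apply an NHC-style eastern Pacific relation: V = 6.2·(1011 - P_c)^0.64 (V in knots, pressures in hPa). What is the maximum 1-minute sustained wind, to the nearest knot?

ΔP = 1011 − 992 = 19 hPa.
19^0.64 ≈ 6.583.
V ≈ 6.2 × 6.583 ≈ 40.8 kt.

41 kt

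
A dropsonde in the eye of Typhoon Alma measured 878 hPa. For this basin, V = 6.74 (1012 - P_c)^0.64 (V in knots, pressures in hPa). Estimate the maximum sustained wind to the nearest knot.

155 kt

ΔP = 1012 − 878 = 134 hPa.
134^0.64 ≈ 22.980.
V ≈ 6.74 × 22.980 ≈ 154.9 kt.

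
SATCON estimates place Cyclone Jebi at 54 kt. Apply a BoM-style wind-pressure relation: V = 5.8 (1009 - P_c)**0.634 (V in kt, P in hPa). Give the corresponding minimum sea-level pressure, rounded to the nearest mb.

975 mb

ΔP = (V / 5.8)^(1/0.634) = (54/5.8)^1.577.
54/5.8 = 9.310; 9.310^1.577 ≈ 33.75 mb.
P_c = 1009 − 33.75 = 975.25 ≈ 975 mb.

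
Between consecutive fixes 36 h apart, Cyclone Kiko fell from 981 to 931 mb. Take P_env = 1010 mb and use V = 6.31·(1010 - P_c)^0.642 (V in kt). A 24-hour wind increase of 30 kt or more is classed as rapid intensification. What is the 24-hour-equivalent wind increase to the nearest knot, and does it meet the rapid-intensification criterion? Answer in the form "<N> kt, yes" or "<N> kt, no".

33 kt, yes

V₁: ΔP = 29, V ≈ 6.31 × 29^0.642 ≈ 54.81 kt.
V₂: ΔP = 79, V ≈ 6.31 × 79^0.642 ≈ 104.31 kt.
ΔV over 36 h = 49.50 kt → 24 h equivalent = 49.50 × 24/36 ≈ 33.00 kt.
33 kt ≥ 30 kt ⇒ rapid intensification.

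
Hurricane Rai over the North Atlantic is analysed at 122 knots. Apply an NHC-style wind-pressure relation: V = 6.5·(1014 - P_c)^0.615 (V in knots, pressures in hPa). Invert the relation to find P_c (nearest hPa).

896 hPa

ΔP = (V / 6.5)^(1/0.615) = (122/6.5)^1.626.
122/6.5 = 18.769; 18.769^1.626 ≈ 117.66 hPa.
P_c = 1014 − 117.66 = 896.34 ≈ 896 hPa.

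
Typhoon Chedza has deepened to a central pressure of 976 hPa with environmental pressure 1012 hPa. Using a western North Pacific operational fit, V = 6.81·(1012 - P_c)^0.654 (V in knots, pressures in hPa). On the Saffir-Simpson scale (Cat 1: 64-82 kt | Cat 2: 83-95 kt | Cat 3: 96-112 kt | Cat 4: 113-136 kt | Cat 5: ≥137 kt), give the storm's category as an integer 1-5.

1

ΔP = 1012 − 976 = 36 hPa.
V ≈ 6.81 × 36^0.654 = 6.81 × 10.42 ≈ 71 kt.
71 kt falls in the Category 1 band.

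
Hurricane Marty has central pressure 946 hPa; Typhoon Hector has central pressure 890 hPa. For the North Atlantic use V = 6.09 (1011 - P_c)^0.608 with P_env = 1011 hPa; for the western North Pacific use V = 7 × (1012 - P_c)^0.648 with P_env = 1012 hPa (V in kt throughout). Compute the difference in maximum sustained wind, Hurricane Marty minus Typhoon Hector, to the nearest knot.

Hurricane Marty: ΔP = 65; V ≈ 6.09 × 65^0.608 ≈ 77.07 kt.
Typhoon Hector: ΔP = 122; V ≈ 7 × 122^0.648 ≈ 157.42 kt.
Difference ≈ 77.07 − 157.42 = -80.35 → -80 kt.

-80 kt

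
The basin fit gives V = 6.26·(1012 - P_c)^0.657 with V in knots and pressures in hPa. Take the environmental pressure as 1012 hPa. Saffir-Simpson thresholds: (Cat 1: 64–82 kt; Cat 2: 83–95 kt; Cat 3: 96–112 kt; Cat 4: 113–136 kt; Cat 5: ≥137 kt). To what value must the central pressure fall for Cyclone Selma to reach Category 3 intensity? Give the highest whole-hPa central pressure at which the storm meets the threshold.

948 hPa

Category 3 begins at V = 96 kt.
Required ΔP = (96/6.26)^(1/0.657) = 15.335^1.522 ≈ 63.78 hPa.
P_c ≤ 1012 − 63.78 = 948.22, so the highest integer P_c is 948 hPa.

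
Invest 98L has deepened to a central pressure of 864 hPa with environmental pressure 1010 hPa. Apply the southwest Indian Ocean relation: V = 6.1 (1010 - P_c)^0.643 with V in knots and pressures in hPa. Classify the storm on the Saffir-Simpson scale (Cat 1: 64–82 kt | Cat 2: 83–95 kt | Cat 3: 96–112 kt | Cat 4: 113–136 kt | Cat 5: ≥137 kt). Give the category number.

ΔP = 1010 − 864 = 146 hPa.
V ≈ 6.1 × 146^0.643 = 6.1 × 24.64 ≈ 150 kt.
150 kt falls in the Category 5 band.

5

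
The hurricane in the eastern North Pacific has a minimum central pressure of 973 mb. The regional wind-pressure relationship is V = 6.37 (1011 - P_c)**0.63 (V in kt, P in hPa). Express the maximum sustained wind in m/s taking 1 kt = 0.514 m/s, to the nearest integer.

32 m/s

ΔP = 1011 − 973 = 38 mb.
V ≈ 6.37 × 38^0.63 = 6.37 × 9.892 ≈ 63.009 kt.
63.009 × 0.514 ≈ 32.39 m/s → 32 m/s.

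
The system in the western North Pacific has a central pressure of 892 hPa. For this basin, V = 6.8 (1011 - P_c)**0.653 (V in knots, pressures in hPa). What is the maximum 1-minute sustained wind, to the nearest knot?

ΔP = 1011 − 892 = 119 hPa.
119^0.653 ≈ 22.664.
V ≈ 6.8 × 22.664 ≈ 154.1 kt.

154 kt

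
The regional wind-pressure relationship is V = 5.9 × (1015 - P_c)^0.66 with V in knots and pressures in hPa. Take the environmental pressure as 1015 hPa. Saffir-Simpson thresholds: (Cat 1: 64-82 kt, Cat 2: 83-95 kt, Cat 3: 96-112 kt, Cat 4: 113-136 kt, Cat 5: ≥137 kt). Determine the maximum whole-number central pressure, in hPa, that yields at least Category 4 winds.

Category 4 begins at V = 113 kt.
Required ΔP = (113/5.9)^(1/0.66) = 19.153^1.515 ≈ 87.65 hPa.
P_c ≤ 1015 − 87.65 = 927.35, so the highest integer P_c is 927 hPa.

927 hPa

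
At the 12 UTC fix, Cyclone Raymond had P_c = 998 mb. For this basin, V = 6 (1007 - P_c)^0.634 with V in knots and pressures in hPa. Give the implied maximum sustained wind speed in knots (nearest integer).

24 kt

ΔP = 1007 − 998 = 9 mb.
9^0.634 ≈ 4.027.
V ≈ 6 × 4.027 ≈ 24.2 kt.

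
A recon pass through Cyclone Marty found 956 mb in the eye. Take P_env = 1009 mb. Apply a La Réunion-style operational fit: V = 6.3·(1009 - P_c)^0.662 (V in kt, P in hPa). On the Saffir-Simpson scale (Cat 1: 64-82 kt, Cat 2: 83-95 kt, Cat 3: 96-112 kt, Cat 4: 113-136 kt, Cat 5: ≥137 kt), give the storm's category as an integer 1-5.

2

ΔP = 1009 − 956 = 53 mb.
V ≈ 6.3 × 53^0.662 = 6.3 × 13.85 ≈ 87 kt.
87 kt falls in the Category 2 band.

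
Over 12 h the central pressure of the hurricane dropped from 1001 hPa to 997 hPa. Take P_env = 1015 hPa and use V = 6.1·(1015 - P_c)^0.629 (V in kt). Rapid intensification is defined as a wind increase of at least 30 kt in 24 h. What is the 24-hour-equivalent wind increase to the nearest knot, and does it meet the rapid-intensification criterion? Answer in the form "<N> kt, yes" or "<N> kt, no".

V₁: ΔP = 14, V ≈ 6.1 × 14^0.629 ≈ 32.08 kt.
V₂: ΔP = 18, V ≈ 6.1 × 18^0.629 ≈ 37.57 kt.
ΔV over 12 h = 5.49 kt → 24 h equivalent = 5.49 × 24/12 ≈ 10.98 kt.
11 kt < 30 kt ⇒ not rapid intensification.

11 kt, no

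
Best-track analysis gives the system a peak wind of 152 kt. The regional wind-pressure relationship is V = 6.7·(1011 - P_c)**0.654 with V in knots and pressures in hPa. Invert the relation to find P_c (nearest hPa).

ΔP = (V / 6.7)^(1/0.654) = (152/6.7)^1.529.
152/6.7 = 22.687; 22.687^1.529 ≈ 118.32 hPa.
P_c = 1011 − 118.32 = 892.68 ≈ 893 hPa.

893 hPa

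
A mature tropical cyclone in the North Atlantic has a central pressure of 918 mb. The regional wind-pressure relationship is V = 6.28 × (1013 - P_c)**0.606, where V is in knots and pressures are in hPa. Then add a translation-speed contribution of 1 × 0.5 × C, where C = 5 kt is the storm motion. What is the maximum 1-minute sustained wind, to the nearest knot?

102 kt

ΔP = 1013 − 918 = 95 mb.
95^0.606 ≈ 15.794.
V ≈ 6.28 × 15.794 ≈ 99.2 kt.
Translation term: 1 × 0.5 × 5 = 2.5 kt.
Corrected V ≈ 101.7 kt → 102 kt.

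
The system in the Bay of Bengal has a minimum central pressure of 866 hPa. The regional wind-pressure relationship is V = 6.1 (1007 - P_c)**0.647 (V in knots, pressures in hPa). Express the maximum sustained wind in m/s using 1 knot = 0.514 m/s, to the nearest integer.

ΔP = 1007 − 866 = 141 hPa.
V ≈ 6.1 × 141^0.647 = 6.1 × 24.578 ≈ 149.925 kt.
149.925 × 0.514 ≈ 77.06 m/s → 77 m/s.

77 m/s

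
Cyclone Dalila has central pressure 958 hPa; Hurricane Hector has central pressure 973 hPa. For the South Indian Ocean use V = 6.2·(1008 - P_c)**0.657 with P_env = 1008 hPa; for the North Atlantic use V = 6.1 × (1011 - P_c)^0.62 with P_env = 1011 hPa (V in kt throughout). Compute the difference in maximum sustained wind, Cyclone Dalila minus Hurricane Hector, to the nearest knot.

23 kt

Cyclone Dalila: ΔP = 50; V ≈ 6.2 × 50^0.657 ≈ 81.02 kt.
Hurricane Hector: ΔP = 38; V ≈ 6.1 × 38^0.62 ≈ 58.18 kt.
Difference ≈ 81.02 − 58.18 = 22.84 → 23 kt.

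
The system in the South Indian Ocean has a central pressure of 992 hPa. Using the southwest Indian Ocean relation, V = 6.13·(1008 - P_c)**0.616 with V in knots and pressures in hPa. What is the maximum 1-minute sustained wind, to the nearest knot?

ΔP = 1008 − 992 = 16 hPa.
16^0.616 ≈ 5.517.
V ≈ 6.13 × 5.517 ≈ 33.8 kt.

34 kt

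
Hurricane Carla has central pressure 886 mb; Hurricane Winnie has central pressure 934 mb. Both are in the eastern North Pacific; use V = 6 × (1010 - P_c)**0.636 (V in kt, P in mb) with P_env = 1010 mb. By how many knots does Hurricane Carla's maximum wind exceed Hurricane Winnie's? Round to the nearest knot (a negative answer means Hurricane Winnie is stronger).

34 kt

Hurricane Carla: ΔP = 124; V ≈ 6 × 124^0.636 ≈ 128.70 kt.
Hurricane Winnie: ΔP = 76; V ≈ 6 × 76^0.636 ≈ 94.26 kt.
Difference ≈ 128.70 − 94.26 = 34.44 → 34 kt.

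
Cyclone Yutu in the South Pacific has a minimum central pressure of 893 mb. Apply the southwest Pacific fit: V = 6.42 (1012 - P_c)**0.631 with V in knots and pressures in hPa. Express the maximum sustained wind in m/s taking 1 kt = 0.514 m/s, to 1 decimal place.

67.3 m/s

ΔP = 1012 − 893 = 119 mb.
V ≈ 6.42 × 119^0.631 = 6.42 × 20.402 ≈ 130.980 kt.
130.980 × 0.514 ≈ 67.32 m/s → 67.3 m/s.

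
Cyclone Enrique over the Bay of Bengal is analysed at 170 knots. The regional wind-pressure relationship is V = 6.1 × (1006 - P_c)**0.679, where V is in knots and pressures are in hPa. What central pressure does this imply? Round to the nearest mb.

872 mb

ΔP = (V / 6.1)^(1/0.679) = (170/6.1)^1.473.
170/6.1 = 27.869; 27.869^1.473 ≈ 134.37 mb.
P_c = 1006 − 134.37 = 871.63 ≈ 872 mb.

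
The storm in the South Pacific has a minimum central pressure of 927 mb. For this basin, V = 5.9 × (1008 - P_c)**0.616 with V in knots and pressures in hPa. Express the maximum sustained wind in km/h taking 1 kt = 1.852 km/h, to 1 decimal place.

163.7 km/h

ΔP = 1008 − 927 = 81 mb.
V ≈ 5.9 × 81^0.616 = 5.9 × 14.984 ≈ 88.405 kt.
88.405 × 1.852 ≈ 163.73 km/h → 163.7 km/h.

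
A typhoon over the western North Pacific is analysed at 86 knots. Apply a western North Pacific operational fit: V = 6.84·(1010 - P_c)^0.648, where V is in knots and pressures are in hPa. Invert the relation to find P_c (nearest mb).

ΔP = (V / 6.84)^(1/0.648) = (86/6.84)^1.543.
86/6.84 = 12.573; 12.573^1.543 ≈ 49.74 mb.
P_c = 1010 − 49.74 = 960.26 ≈ 960 mb.

960 mb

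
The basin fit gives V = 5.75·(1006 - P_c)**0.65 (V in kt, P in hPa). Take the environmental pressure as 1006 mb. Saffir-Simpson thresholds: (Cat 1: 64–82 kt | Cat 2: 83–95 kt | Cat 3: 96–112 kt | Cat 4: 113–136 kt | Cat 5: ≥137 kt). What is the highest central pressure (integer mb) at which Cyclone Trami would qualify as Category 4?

Category 4 begins at V = 113 kt.
Required ΔP = (113/5.75)^(1/0.65) = 19.652^1.538 ≈ 97.69 mb.
P_c ≤ 1006 − 97.69 = 908.31, so the highest integer P_c is 908 mb.

908 mb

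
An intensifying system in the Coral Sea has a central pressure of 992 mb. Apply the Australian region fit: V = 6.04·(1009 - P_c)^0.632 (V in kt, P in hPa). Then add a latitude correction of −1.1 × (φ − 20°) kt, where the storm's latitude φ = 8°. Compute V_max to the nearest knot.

ΔP = 1009 − 992 = 17 mb.
17^0.632 ≈ 5.993.
V ≈ 6.04 × 5.993 ≈ 36.2 kt.
Latitude correction: −1.1 × (8 − 20) = 13.2 kt.
Corrected V ≈ 49.4 kt → 49 kt.

49 kt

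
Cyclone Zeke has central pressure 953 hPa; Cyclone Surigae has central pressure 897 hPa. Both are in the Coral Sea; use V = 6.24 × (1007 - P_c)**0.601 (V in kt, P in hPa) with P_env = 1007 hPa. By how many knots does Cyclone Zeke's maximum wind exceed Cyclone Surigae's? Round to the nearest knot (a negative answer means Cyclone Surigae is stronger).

-37 kt

Cyclone Zeke: ΔP = 54; V ≈ 6.24 × 54^0.601 ≈ 68.60 kt.
Cyclone Surigae: ΔP = 110; V ≈ 6.24 × 110^0.601 ≈ 105.21 kt.
Difference ≈ 68.60 − 105.21 = -36.61 → -37 kt.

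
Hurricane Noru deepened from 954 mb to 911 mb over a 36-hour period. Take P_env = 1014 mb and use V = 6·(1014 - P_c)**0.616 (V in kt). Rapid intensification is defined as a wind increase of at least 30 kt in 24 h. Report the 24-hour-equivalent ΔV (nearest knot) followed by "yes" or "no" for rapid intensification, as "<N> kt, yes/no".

20 kt, no

V₁: ΔP = 60, V ≈ 6 × 60^0.616 ≈ 74.73 kt.
V₂: ΔP = 103, V ≈ 6 × 103^0.616 ≈ 104.25 kt.
ΔV over 36 h = 29.52 kt → 24 h equivalent = 29.52 × 24/36 ≈ 19.68 kt.
20 kt < 30 kt ⇒ not rapid intensification.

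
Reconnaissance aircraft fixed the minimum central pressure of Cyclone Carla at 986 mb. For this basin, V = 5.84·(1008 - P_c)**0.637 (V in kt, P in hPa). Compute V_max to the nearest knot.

42 kt

ΔP = 1008 − 986 = 22 mb.
22^0.637 ≈ 7.163.
V ≈ 5.84 × 7.163 ≈ 41.8 kt.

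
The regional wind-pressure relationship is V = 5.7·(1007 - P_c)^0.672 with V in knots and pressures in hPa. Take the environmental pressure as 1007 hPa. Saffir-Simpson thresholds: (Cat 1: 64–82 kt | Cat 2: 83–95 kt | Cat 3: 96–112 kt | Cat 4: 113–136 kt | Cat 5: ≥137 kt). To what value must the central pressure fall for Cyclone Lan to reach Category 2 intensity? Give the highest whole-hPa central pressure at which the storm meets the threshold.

Category 2 begins at V = 83 kt.
Required ΔP = (83/5.7)^(1/0.672) = 14.561^1.488 ≈ 53.82 hPa.
P_c ≤ 1007 − 53.82 = 953.18, so the highest integer P_c is 953 hPa.

953 hPa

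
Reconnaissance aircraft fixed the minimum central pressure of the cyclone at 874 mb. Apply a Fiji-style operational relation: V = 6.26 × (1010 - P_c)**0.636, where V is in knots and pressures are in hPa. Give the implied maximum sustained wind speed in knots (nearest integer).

ΔP = 1010 − 874 = 136 mb.
136^0.636 ≈ 22.747.
V ≈ 6.26 × 22.747 ≈ 142.4 kt.

142 kt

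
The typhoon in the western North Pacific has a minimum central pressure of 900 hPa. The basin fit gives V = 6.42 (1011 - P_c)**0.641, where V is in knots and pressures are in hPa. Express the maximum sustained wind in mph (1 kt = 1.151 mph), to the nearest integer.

ΔP = 1011 − 900 = 111 hPa.
V ≈ 6.42 × 111^0.641 = 6.42 × 20.467 ≈ 131.397 kt.
131.397 × 1.151 ≈ 151.24 mph → 151 mph.

151 mph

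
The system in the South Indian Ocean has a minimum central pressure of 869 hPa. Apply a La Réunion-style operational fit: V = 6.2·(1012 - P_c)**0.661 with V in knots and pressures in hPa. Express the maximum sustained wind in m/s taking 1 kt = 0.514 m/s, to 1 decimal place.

84.7 m/s

ΔP = 1012 − 869 = 143 hPa.
V ≈ 6.2 × 143^0.661 = 6.2 × 26.587 ≈ 164.842 kt.
164.842 × 0.514 ≈ 84.73 m/s → 84.7 m/s.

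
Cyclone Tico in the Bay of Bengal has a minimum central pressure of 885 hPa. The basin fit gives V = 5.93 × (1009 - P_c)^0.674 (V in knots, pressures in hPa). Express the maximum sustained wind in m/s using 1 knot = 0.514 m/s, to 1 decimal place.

ΔP = 1009 − 885 = 124 hPa.
V ≈ 5.93 × 124^0.674 = 5.93 × 25.761 ≈ 152.764 kt.
152.764 × 0.514 ≈ 78.52 m/s → 78.5 m/s.

78.5 m/s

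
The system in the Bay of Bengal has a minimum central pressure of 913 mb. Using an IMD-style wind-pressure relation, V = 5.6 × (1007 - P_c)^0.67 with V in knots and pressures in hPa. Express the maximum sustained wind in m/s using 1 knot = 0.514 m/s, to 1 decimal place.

60.4 m/s

ΔP = 1007 − 913 = 94 mb.
V ≈ 5.6 × 94^0.67 = 5.6 × 20.989 ≈ 117.539 kt.
117.539 × 0.514 ≈ 60.42 m/s → 60.4 m/s.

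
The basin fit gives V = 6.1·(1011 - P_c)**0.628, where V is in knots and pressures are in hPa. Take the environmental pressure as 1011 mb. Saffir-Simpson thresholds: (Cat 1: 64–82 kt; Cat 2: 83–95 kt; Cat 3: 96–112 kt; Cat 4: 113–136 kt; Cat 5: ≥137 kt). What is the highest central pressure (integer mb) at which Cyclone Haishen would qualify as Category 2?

Category 2 begins at V = 83 kt.
Required ΔP = (83/6.1)^(1/0.628) = 13.607^1.592 ≈ 63.88 mb.
P_c ≤ 1011 − 63.88 = 947.12, so the highest integer P_c is 947 mb.

947 mb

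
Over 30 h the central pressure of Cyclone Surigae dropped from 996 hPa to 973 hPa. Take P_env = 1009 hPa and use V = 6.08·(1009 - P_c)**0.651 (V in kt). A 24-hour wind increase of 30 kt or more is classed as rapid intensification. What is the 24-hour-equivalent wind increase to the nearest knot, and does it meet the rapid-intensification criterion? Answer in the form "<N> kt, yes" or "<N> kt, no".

24 kt, no

V₁: ΔP = 13, V ≈ 6.08 × 13^0.651 ≈ 32.29 kt.
V₂: ΔP = 36, V ≈ 6.08 × 36^0.651 ≈ 62.67 kt.
ΔV over 30 h = 30.38 kt → 24 h equivalent = 30.38 × 24/30 ≈ 24.30 kt.
24 kt < 30 kt ⇒ not rapid intensification.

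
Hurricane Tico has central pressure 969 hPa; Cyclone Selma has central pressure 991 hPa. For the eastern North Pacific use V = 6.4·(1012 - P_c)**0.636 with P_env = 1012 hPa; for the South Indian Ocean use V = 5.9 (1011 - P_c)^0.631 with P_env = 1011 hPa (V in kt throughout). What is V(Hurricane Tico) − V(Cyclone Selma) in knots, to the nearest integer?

31 kt

Hurricane Tico: ΔP = 43; V ≈ 6.4 × 43^0.636 ≈ 69.99 kt.
Cyclone Selma: ΔP = 20; V ≈ 5.9 × 20^0.631 ≈ 39.07 kt.
Difference ≈ 69.99 − 39.07 = 30.92 → 31 kt.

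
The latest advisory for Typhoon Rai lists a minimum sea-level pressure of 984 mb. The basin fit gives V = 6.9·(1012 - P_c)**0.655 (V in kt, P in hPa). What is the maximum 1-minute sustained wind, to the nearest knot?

61 kt

ΔP = 1012 − 984 = 28 mb.
28^0.655 ≈ 8.869.
V ≈ 6.9 × 8.869 ≈ 61.2 kt.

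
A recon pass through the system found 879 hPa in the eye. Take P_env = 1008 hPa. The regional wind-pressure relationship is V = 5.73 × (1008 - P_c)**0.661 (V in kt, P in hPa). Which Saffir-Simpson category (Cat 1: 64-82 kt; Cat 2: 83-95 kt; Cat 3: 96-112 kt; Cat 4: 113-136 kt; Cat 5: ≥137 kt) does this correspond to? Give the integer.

ΔP = 1008 − 879 = 129 hPa.
V ≈ 5.73 × 129^0.661 = 5.73 × 24.84 ≈ 142 kt.
142 kt falls in the Category 5 band.

5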